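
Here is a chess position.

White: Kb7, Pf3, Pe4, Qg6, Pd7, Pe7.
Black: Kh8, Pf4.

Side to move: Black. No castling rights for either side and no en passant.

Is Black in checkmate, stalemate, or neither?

stalemate

Black to move; black king on h8.
In check: no.
King squares — g7: attacked by Qg6; h7: attacked by Qg6; g8: attacked by Qg6.
Legal moves for Black: none.
Not in check and no legal moves → stalemate.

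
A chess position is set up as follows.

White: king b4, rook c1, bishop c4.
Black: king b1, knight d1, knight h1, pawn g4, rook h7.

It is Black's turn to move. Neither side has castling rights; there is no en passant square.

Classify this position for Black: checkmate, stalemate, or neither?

neither

Black to move; black king on b1.
In check: yes, from the white rook on c1.
King squares — a1: attacked by Rc1; c1: available; a2: attacked by Bc4; b2: available; c2: attacked by Rc1.
Legal moves for Black: Kb2, Kxc1.
Black is in check but has 2 legal moves → neither.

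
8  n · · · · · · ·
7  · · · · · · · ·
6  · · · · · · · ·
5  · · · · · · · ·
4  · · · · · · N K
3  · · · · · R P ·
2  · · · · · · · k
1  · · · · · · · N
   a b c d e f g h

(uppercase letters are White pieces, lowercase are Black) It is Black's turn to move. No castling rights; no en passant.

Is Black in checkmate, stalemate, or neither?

neither

Black to move; black king on h2.
In check: yes, from the white knight on g4.
Legal moves for Black: Kg2, Kxh1, Kg1.
Black is in check but has 3 legal moves → neither.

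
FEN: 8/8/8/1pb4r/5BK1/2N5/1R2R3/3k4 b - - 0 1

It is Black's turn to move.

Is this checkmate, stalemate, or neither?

Black to move; black king on d1.
In check: yes, from the white knight on c3.
King squares — c1: attacked by Bf4; e1: attacked by Re2; c2: attacked by Rb2; d2: attacked by Rb2; e2: attacked by Rb2.
Legal moves for Black: none.
In check with no legal moves → checkmate.

checkmate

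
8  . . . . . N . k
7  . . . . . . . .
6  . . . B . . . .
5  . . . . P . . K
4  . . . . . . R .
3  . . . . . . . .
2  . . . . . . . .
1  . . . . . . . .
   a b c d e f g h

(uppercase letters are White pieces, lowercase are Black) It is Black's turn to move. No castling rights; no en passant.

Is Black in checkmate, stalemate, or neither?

Black to move; black king on h8.
In check: no.
King squares — g7: attacked by Rg4; h7: attacked by Nf8; g8: attacked by Rg4.
Legal moves for Black: none.
Not in check and no legal moves → stalemate.

stalemate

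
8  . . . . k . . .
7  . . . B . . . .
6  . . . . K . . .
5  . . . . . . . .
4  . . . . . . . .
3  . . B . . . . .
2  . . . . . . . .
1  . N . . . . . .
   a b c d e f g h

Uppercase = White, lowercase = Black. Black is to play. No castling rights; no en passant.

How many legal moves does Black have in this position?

Black to move; king on e8.
In check: yes, from the white bishop on d7.
Legal moves: Kf8, Kd8.
Count: 2.

2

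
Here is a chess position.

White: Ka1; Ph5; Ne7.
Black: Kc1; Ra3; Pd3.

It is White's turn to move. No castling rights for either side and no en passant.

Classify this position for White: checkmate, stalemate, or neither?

checkmate

White to move; white king on a1.
In check: yes, from the black rook on a3.
King squares — b1: attacked by Kc1; a2: attacked by Ra3; b2: attacked by Kc1.
Legal moves for White: none.
In check with no legal moves → checkmate.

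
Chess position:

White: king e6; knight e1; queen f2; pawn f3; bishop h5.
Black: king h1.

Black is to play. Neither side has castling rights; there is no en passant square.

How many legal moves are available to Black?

Black to move; king on h1.
In check: no.
Legal moves: none.
Count: 0.

0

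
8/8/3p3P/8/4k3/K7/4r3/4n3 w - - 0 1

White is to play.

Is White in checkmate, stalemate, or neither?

neither

White to move; white king on a3.
In check: no.
Legal moves for White: Kb4, Ka4, Kb3, h7.
White has 4 legal moves and is not in check → neither.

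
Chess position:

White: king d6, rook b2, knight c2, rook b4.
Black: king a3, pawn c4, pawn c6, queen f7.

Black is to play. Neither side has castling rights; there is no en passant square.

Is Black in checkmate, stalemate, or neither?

checkmate

Black to move; black king on a3.
In check: yes, from the white knight on c2.
King squares — a2: attacked by Rb2; b2: attacked by Rb4; b3: attacked by Rb2; a4: attacked by Rb4; b4: attacked by Rb2.
Legal moves for Black: none.
In check with no legal moves → checkmate.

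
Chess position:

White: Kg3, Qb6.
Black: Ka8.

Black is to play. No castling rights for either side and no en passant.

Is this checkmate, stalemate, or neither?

Black to move; black king on a8.
In check: no.
King squares — a7: attacked by Qb6; b7: attacked by Qb6; b8: attacked by Qb6.
Legal moves for Black: none.
Not in check and no legal moves → stalemate.

stalemate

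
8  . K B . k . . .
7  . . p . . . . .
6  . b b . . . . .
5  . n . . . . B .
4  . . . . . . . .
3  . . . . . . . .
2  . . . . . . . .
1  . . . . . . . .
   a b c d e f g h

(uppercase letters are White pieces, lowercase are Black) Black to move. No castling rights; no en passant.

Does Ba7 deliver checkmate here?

After Ba7: white king on b8; in check: yes, from the black bishop on a7.
King squares — a7: attacked by Nb5; b7: attacked by Bc6; c7: attacked by Nb5; a8: attacked by Bc6; c8: own bishop.
White has no legal moves → checkmate.

yes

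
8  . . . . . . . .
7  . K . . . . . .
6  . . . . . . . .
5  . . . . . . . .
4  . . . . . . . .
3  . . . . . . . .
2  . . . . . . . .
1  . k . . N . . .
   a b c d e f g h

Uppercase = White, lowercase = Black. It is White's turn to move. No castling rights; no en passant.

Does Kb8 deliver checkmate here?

no

After Kb8: black king on b1; in check: no.
Black is not in check, so this cannot be checkmate.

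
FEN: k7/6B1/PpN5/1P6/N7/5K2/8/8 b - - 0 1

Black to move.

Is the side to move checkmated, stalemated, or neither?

Black to move; black king on a8.
In check: no.
King squares — a7: attacked by Nc6; b7: attacked by Pa6; b8: attacked by Nc6.
Legal moves for Black: none.
Not in check and no legal moves → stalemate.

stalemate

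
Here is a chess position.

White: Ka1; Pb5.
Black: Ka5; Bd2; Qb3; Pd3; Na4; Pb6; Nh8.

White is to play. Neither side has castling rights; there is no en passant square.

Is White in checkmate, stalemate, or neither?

stalemate

White to move; white king on a1.
In check: no.
King squares — b1: attacked by Qb3; a2: attacked by Qb3; b2: attacked by Qb3.
Legal moves for White: none.
Not in check and no legal moves → stalemate.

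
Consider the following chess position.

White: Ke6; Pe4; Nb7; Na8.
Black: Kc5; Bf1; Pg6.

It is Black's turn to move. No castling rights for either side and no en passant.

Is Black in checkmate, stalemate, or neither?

neither

Black to move; black king on c5.
In check: yes, from the white knight on b7.
King squares — b4: available; c4: available; d4: available; b5: available; d5: attacked by Pe4; b6: attacked by Na8; c6: available; d6: attacked by Ke6.
Legal moves for Black: Kc6, Kb5, Kd4, Kc4, Kb4.
Black is in check but has 5 legal moves → neither.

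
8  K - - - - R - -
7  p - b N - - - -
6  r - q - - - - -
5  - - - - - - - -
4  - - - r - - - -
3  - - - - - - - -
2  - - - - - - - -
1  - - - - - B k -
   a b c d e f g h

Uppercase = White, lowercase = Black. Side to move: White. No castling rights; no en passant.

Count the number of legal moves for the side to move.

0

White to move; king on a8.
In check: yes, from the black queen on c6.
Legal moves: none.
Count: 0.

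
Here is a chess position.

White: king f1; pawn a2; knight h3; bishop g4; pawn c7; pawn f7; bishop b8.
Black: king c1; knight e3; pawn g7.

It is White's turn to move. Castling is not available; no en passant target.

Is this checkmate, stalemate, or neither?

White to move; white king on f1.
In check: yes, from the black knight on e3.
Legal moves for White: Kf2, Ke2, Kg1, Ke1.
White is in check but has 4 legal moves → neither.

neither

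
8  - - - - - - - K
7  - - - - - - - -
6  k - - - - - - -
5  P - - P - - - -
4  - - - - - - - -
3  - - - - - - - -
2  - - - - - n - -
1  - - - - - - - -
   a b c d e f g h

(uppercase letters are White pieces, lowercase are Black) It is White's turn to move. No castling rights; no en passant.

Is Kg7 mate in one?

After Kg7: black king on a6; in check: no.
Black is not in check, so this cannot be checkmate.

no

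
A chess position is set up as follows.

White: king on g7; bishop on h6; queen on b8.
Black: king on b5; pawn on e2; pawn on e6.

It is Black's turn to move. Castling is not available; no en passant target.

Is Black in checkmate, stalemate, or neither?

neither

Black to move; black king on b5.
In check: yes, from the white queen on b8.
Legal moves for Black: Kc6, Ka6, Kc5, Ka5, Kc4, Ka4.
Black is in check but has 6 legal moves → neither.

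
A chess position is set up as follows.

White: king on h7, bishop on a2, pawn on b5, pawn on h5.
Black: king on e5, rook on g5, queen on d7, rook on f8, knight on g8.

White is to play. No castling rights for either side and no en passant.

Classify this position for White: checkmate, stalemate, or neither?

neither

White to move; white king on h7.
In check: yes, from the black queen on d7.
Legal moves for White: Kh8, Bf7.
White is in check but has 2 legal moves → neither.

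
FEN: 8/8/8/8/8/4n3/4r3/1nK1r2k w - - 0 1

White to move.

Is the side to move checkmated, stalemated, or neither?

checkmate

White to move; white king on c1.
In check: yes, from the black rook on e1.
King squares — b1: attacked by Re1; d1: attacked by Re1; b2: attacked by Re2; c2: attacked by Re2; d2: attacked by Nb1.
Legal moves for White: none.
In check with no legal moves → checkmate.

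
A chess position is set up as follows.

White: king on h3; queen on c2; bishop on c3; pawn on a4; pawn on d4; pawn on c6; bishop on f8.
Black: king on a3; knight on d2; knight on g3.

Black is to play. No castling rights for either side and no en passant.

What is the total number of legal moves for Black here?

0

Black to move; king on a3.
In check: yes, from the white bishop on f8.
Legal moves: none.
Count: 0.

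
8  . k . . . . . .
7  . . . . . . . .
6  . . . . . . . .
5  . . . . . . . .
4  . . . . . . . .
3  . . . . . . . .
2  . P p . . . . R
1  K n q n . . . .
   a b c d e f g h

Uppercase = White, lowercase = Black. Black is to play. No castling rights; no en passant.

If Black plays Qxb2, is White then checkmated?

yes

After Qxb2: white king on a1; in check: yes, from the black queen on b2.
King squares — b1: attacked by Qb2; a2: attacked by Qb2; b2: attacked by Nd1.
White has no legal moves → checkmate.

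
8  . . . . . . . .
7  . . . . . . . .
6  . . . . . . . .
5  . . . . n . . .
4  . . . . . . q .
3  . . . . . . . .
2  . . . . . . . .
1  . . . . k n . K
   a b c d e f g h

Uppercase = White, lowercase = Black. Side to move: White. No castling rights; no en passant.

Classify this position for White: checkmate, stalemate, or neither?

White to move; white king on h1.
In check: no.
King squares — g1: attacked by Qg4; g2: attacked by Qg4; h2: attacked by Nf1.
Legal moves for White: none.
Not in check and no legal moves → stalemate.

stalemate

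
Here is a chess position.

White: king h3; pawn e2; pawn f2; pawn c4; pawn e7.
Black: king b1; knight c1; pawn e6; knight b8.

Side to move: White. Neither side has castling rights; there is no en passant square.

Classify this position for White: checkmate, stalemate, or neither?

neither

White to move; white king on h3.
In check: no.
Legal moves for White: Kh4, Kg4, Kg3, Kh2, Kg2, e8=Q, e8=R, e8=B, e8=N, c5, f3, e3, f4, e4.
White has 14 legal moves and is not in check → neither.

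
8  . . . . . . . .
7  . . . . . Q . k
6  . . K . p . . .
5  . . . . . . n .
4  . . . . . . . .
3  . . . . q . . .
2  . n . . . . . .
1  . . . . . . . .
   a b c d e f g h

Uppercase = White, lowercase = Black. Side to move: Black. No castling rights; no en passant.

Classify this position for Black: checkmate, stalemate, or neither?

neither

Black to move; black king on h7.
In check: yes, from the white queen on f7.
King squares — g6: attacked by Qf7; h6: available; g7: attacked by Qf7; g8: attacked by Qf7; h8: available.
Legal moves for Black: Kh8, Kh6, Nxf7.
Black is in check but has 3 legal moves → neither.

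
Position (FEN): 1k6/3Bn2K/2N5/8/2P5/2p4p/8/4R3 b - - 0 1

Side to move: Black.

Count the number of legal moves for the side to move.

Black to move; king on b8.
In check: yes, from the white knight on c6.
Legal moves: Ka8, Kc7, Kb7, Nxc6.
Count: 4.

4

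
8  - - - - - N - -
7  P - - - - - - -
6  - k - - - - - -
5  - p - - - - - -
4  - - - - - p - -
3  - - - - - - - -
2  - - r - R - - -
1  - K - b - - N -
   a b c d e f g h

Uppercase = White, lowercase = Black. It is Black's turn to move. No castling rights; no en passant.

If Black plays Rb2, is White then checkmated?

no

After Rb2: white king on b1; in check: yes, from the black rook on b2.
White has 4 legal replies: Kxb2, Kc1, Ka1, Rxb2.
In check but a legal move exists → not checkmate.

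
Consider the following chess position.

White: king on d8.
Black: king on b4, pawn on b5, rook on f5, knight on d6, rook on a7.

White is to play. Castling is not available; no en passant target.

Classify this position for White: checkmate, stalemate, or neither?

White to move; white king on d8.
In check: no.
King squares — c7: attacked by Ra7; d7: attacked by Ra7; e7: attacked by Ra7; c8: attacked by Nd6; e8: attacked by Nd6.
Legal moves for White: none.
Not in check and no legal moves → stalemate.

stalemate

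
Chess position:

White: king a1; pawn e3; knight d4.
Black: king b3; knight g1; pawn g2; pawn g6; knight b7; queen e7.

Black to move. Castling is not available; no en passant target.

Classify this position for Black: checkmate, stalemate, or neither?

neither

Black to move; black king on b3.
In check: yes, from the white knight on d4.
Legal moves for Black: Kc4, Kb4, Ka4, Kc3, Ka3.
Black is in check but has 5 legal moves → neither.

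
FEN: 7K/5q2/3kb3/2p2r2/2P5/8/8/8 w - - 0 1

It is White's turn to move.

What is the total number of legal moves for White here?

White to move; king on h8.
In check: no.
Legal moves: none.
Count: 0.

0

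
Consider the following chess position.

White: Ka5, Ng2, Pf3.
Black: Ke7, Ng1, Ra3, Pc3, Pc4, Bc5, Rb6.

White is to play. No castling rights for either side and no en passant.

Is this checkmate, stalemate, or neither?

White to move; white king on a5.
In check: yes, from the black rook on a3.
King squares — a4: attacked by Ra3; b4: attacked by Bc5; b5: attacked by Rb6; a6: attacked by Ra3; b6: attacked by Bc5.
Legal moves for White: none.
In check with no legal moves → checkmate.

checkmate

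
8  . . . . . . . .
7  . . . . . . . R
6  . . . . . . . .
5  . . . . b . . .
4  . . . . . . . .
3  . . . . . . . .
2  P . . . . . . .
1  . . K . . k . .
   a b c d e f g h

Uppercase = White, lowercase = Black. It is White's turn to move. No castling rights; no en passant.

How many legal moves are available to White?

20

White to move; king on c1.
In check: no.
Legal moves: Rh8, Rg7, Rf7+, Re7, Rd7, Rc7, Rb7, Ra7, Rh6, Rh5, Rh4, Rh3, Rh2, Rh1+, Kd2, Kc2, Kd1, Kb1, a3, a4.
Count: 20.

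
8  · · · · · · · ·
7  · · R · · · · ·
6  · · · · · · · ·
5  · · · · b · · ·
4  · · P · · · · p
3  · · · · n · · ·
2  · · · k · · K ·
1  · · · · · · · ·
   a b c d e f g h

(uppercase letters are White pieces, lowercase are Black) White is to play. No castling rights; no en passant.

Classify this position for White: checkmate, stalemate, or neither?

neither

White to move; white king on g2.
In check: yes, from the black knight on e3.
King squares — f1: attacked by Ne3; g1: available; h1: available; f2: available; h2: attacked by Be5; f3: available; g3: attacked by Ph4; h3: available.
Legal moves for White: Kh3, Kf3, Kf2, Kh1, Kg1.
White is in check but has 5 legal moves → neither.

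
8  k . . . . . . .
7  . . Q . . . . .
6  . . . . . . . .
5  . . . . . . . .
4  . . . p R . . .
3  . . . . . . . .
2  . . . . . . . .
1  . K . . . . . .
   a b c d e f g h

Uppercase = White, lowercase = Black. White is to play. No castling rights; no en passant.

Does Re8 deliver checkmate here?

yes

After Re8: black king on a8; in check: yes, from the white rook on e8.
King squares — a7: attacked by Qc7; b7: attacked by Qc7; b8: attacked by Qc7.
Black has no legal moves → checkmate.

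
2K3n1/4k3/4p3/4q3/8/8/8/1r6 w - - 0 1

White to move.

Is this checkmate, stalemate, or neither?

stalemate

White to move; white king on c8.
In check: no.
King squares — b7: attacked by Rb1; c7: attacked by Qe5; d7: attacked by Ke7; b8: attacked by Rb1; d8: attacked by Ke7.
Legal moves for White: none.
Not in check and no legal moves → stalemate.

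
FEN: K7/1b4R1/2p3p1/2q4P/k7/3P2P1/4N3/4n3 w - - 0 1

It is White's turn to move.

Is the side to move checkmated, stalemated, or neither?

neither

White to move; white king on a8.
In check: yes, from the black bishop on b7.
King squares — a7: attacked by Qc5; b7: available; b8: available.
Legal moves for White: Kb8, Kxb7, Rxb7.
White is in check but has 3 legal moves → neither.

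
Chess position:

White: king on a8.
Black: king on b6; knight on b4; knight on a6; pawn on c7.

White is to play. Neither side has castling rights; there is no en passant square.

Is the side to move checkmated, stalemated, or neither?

stalemate

White to move; white king on a8.
In check: no.
King squares — a7: attacked by Kb6; b7: attacked by Kb6; b8: attacked by Na6.
Legal moves for White: none.
Not in check and no legal moves → stalemate.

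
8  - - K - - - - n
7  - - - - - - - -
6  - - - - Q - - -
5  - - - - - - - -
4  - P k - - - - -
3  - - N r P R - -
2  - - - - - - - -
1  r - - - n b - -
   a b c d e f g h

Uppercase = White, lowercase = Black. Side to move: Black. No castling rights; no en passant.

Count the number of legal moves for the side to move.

Black to move; king on c4.
In check: yes, from the white queen on e6.
Legal moves: Kxb4, Kxc3, Rd5.
Count: 3.

3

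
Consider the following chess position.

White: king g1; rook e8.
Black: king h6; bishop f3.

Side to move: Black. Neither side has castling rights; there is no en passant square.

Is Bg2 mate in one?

After Bg2: white king on g1; in check: no.
White is not in check, so this cannot be checkmate.

no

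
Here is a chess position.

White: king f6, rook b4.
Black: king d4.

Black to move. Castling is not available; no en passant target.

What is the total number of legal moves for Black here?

5

Black to move; king on d4.
In check: yes, from the white rook on b4.
Legal moves: Kd5, Kc5, Ke3, Kd3, Kc3.
Count: 5.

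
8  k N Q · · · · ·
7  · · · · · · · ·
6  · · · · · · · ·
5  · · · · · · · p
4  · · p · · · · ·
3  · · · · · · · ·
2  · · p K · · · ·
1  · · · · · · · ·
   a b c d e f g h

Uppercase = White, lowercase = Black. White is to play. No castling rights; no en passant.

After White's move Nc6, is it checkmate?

After Nc6: black king on a8; in check: yes, from the white queen on c8.
King squares — a7: attacked by Nc6; b7: attacked by Qc8; b8: attacked by Nc6.
Black has no legal moves → checkmate.

yes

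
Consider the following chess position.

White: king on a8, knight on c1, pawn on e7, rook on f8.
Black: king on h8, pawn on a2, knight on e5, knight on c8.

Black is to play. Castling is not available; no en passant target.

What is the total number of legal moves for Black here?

Black to move; king on h8.
In check: yes, from the white rook on f8.
Legal moves: Kh7, Kg7.
Count: 2.

2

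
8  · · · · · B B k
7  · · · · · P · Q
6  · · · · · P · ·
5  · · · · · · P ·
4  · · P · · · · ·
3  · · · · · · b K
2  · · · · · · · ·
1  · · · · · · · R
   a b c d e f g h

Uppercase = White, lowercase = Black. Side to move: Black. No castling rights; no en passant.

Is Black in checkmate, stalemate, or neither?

Black to move; black king on h8.
In check: yes, from the white queen on h7.
King squares — g7: attacked by Pf6; h7: attacked by Bg8; g8: attacked by Pf7.
Legal moves for Black: none.
In check with no legal moves → checkmate.

checkmate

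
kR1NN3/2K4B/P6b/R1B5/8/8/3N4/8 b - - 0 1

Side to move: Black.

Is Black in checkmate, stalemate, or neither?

checkmate

Black to move; black king on a8.
In check: yes, from the white rook on b8.
King squares — a7: attacked by Bc5; b7: attacked by Pa6; b8: attacked by Kc7.
Legal moves for Black: none.
In check with no legal moves → checkmate.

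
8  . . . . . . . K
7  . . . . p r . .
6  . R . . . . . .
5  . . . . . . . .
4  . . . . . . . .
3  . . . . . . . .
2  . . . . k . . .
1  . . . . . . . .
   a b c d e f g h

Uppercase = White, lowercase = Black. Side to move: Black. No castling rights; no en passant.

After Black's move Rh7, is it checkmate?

no

After Rh7: white king on h8; in check: yes, from the black rook on h7.
White has 2 legal replies: Kg8, Kxh7.
In check but a legal move exists → not checkmate.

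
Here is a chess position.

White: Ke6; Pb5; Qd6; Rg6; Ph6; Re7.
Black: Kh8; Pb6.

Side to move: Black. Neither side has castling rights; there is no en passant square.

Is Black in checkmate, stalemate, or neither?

stalemate

Black to move; black king on h8.
In check: no.
King squares — g7: attacked by Rg6; h7: attacked by Re7; g8: attacked by Rg6.
Legal moves for Black: none.
Not in check and no legal moves → stalemate.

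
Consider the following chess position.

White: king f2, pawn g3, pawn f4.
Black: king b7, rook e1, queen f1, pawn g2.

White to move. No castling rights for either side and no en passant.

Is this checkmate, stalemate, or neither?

checkmate

White to move; white king on f2.
In check: yes, from the black queen on f1.
King squares — e1: attacked by Qf1; f1: attacked by Re1; g1: attacked by Qf1; e2: attacked by Re1; g2: attacked by Qf1; e3: attacked by Re1; f3: attacked by Qf1; g3: own pawn.
Legal moves for White: none.
In check with no legal moves → checkmate.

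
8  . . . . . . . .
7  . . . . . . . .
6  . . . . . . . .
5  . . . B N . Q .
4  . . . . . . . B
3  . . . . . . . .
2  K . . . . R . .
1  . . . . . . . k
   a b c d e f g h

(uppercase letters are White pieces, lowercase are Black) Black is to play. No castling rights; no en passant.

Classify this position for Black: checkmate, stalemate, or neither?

checkmate

Black to move; black king on h1.
In check: yes, from the white bishop on d5.
King squares — g1: attacked by Qg5; g2: attacked by Rf2; h2: attacked by Rf2.
Legal moves for Black: none.
In check with no legal moves → checkmate.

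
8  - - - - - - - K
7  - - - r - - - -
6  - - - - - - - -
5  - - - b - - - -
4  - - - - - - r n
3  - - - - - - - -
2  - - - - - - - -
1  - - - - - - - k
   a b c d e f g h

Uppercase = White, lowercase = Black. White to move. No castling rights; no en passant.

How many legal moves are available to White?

White to move; king on h8.
In check: no.
Legal moves: none.
Count: 0.

0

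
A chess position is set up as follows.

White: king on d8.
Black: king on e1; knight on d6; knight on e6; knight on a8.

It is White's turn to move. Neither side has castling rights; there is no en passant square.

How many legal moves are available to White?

2

White to move; king on d8.
In check: yes, from the black knight on e6.
Legal moves: Ke7, Kd7.
Count: 2.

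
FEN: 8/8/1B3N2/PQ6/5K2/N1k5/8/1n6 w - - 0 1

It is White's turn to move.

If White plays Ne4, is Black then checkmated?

yes

After Ne4: black king on c3; in check: yes, from the white knight on e4.
King squares — b2: attacked by Qb5; c2: attacked by Na3; d2: attacked by Ne4; b3: attacked by Qb5; d3: attacked by Qb5; b4: attacked by Qb5; c4: attacked by Na3; d4: attacked by Bb6.
Black has no legal moves → checkmate.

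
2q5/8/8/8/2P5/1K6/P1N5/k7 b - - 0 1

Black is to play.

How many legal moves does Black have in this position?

Black to move; king on a1.
In check: yes, from the white knight on c2.
Legal moves: Kb1.
Count: 1.

1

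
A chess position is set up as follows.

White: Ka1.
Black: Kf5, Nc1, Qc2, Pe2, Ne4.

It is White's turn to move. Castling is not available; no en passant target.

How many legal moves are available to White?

0

White to move; king on a1.
In check: no.
Legal moves: none.
Count: 0.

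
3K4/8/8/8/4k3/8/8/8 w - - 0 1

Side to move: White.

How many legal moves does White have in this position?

White to move; king on d8.
In check: no.
Legal moves: Ke8, Kc8, Ke7, Kd7, Kc7.
Count: 5.

5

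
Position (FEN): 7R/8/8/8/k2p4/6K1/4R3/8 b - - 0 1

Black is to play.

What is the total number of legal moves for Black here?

Black to move; king on a4.
In check: no.
Legal moves: Kb5, Ka5, Kb4, Kb3, Ka3, d3.
Count: 6.

6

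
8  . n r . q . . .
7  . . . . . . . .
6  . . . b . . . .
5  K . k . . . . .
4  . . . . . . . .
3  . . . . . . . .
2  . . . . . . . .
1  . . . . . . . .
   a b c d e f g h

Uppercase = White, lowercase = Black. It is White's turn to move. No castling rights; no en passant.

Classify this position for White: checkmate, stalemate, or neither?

stalemate

White to move; white king on a5.
In check: no.
King squares — a4: attacked by Qe8; b4: attacked by Kc5; b5: attacked by Kc5; a6: attacked by Nb8; b6: attacked by Kc5.
Legal moves for White: none.
Not in check and no legal moves → stalemate.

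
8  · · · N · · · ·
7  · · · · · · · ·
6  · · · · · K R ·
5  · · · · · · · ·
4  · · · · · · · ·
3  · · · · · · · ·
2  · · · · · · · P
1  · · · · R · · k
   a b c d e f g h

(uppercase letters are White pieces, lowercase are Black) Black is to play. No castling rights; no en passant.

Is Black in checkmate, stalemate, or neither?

neither

Black to move; black king on h1.
In check: yes, from the white rook on e1.
King squares — g1: attacked by Re1; g2: attacked by Rg6; h2: available.
Legal moves for Black: Kxh2.
Black is in check but has 1 legal move → neither.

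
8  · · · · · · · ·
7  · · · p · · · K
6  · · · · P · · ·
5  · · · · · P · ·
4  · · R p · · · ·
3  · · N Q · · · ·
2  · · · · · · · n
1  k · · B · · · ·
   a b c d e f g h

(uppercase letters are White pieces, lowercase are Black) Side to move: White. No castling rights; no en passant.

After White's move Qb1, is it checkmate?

After Qb1: black king on a1; in check: yes, from the white queen on b1.
King squares — b1: attacked by Nc3; a2: attacked by Qb1; b2: attacked by Qb1.
Black has no legal moves → checkmate.

yes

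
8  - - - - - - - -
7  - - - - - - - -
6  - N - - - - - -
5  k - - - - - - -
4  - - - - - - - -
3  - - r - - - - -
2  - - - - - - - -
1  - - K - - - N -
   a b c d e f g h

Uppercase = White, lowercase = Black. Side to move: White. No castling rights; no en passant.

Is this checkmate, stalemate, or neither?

White to move; white king on c1.
In check: yes, from the black rook on c3.
Legal moves for White: Kd2, Kb2, Kd1, Kb1.
White is in check but has 4 legal moves → neither.

neither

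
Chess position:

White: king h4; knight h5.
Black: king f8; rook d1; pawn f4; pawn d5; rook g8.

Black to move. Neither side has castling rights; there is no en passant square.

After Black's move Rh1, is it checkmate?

yes

After Rh1: white king on h4; in check: yes, from the black rook on h1.
King squares — g3: attacked by Pf4; h3: attacked by Rh1; g4: attacked by Rg8; g5: attacked by Rg8; h5: own knight.
White has no legal moves → checkmate.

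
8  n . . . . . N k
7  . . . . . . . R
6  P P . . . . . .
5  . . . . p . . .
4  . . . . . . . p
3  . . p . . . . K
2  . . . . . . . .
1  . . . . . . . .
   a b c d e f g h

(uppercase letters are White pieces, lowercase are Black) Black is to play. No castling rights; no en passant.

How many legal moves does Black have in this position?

2

Black to move; king on h8.
In check: yes, from the white rook on h7.
Legal moves: Kxg8, Kxh7.
Count: 2.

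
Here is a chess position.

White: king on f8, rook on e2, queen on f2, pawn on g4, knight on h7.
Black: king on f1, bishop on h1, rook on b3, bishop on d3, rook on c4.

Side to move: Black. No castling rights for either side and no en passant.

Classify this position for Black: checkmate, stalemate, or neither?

Black to move; black king on f1.
In check: yes, from the white queen on f2.
King squares — e1: attacked by Re2; g1: attacked by Qf2; e2: attacked by Qf2; f2: attacked by Re2; g2: attacked by Qf2.
Legal moves for Black: none.
In check with no legal moves → checkmate.

checkmate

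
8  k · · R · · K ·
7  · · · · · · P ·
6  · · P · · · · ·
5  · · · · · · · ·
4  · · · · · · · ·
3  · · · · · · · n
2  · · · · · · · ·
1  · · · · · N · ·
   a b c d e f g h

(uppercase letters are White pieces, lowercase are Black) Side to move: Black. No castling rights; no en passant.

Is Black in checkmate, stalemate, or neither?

Black to move; black king on a8.
In check: yes, from the white rook on d8.
King squares — a7: available; b7: attacked by Pc6; b8: attacked by Rd8.
Legal moves for Black: Ka7.
Black is in check but has 1 legal move → neither.

neither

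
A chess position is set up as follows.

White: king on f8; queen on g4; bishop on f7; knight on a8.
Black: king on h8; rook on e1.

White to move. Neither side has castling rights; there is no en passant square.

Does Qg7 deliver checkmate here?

yes

After Qg7: black king on h8; in check: yes, from the white queen on g7.
King squares — g7: attacked by Kf8; h7: attacked by Qg7; g8: attacked by Bf7.
Black has no legal moves → checkmate.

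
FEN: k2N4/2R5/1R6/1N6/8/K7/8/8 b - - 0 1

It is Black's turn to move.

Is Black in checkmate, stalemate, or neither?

stalemate

Black to move; black king on a8.
In check: no.
King squares — a7: attacked by Nb5; b7: attacked by Rb6; b8: attacked by Rb6.
Legal moves for Black: none.
Not in check and no legal moves → stalemate.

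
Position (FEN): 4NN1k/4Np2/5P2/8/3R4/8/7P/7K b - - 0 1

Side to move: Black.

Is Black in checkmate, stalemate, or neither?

stalemate

Black to move; black king on h8.
In check: no.
King squares — g7: attacked by Pf6; h7: attacked by Nf8; g8: attacked by Ne7.
Legal moves for Black: none.
Not in check and no legal moves → stalemate.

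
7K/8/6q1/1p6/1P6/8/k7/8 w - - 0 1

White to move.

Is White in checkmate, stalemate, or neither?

White to move; white king on h8.
In check: no.
King squares — g7: attacked by Qg6; h7: attacked by Qg6; g8: attacked by Qg6.
Legal moves for White: none.
Not in check and no legal moves → stalemate.

stalemate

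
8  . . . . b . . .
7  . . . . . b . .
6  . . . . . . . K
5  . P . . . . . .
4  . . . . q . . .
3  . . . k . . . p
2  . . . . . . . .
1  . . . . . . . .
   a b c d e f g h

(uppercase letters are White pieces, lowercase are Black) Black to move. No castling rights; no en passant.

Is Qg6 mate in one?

After Qg6: white king on h6; in check: yes, from the black queen on g6.
King squares — g5: attacked by Qg6; h5: attacked by Qg6; g6: attacked by Bf7; g7: attacked by Qg6; h7: attacked by Qg6.
White has no legal moves → checkmate.

yes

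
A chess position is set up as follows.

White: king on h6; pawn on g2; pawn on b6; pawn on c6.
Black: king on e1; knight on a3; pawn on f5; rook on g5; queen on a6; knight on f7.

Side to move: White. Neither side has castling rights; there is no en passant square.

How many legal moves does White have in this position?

White to move; king on h6.
In check: yes, from the black knight on f7.
Legal moves: Kh7.
Count: 1.

1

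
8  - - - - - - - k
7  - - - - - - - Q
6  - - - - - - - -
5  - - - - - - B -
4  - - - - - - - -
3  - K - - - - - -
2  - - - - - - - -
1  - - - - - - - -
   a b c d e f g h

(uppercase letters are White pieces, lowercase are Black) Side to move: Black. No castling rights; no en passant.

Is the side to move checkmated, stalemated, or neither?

neither

Black to move; black king on h8.
In check: yes, from the white queen on h7.
King squares — g7: attacked by Qh7; h7: available; g8: attacked by Qh7.
Legal moves for Black: Kxh7.
Black is in check but has 1 legal move → neither.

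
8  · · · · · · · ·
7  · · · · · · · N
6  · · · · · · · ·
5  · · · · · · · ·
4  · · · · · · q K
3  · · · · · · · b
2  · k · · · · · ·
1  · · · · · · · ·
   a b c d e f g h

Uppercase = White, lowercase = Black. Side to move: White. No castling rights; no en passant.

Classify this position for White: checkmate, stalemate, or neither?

White to move; white king on h4.
In check: yes, from the black queen on g4.
King squares — g3: attacked by Qg4; h3: attacked by Qg4; g4: attacked by Bh3; g5: attacked by Qg4; h5: attacked by Qg4.
Legal moves for White: none.
In check with no legal moves → checkmate.

checkmate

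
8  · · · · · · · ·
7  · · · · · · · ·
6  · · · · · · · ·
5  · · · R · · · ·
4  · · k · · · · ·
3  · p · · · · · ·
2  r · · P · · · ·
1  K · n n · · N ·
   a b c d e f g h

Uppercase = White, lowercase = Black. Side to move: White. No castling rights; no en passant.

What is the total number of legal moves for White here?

1

White to move; king on a1.
In check: yes, from the black rook on a2.
Legal moves: Kb1.
Count: 1.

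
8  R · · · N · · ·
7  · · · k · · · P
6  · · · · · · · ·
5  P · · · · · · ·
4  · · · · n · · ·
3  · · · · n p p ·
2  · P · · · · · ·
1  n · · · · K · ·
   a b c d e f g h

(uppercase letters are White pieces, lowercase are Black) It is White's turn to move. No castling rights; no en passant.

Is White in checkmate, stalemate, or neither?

neither

White to move; white king on f1.
In check: yes, from the black knight on e3.
Legal moves for White: Kg1, Ke1.
White is in check but has 2 legal moves → neither.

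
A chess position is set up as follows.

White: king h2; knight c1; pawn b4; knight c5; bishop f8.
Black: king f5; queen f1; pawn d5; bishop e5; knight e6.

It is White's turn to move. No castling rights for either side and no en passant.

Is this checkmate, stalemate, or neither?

checkmate

White to move; white king on h2.
In check: yes, from the black bishop on e5.
King squares — g1: attacked by Qf1; h1: attacked by Qf1; g2: attacked by Qf1; g3: attacked by Be5; h3: attacked by Qf1.
Legal moves for White: none.
In check with no legal moves → checkmate.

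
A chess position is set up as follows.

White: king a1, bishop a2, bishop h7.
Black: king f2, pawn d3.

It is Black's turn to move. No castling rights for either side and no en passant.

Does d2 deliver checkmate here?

no

After d2: white king on a1; in check: no.
White is not in check, so this cannot be checkmate.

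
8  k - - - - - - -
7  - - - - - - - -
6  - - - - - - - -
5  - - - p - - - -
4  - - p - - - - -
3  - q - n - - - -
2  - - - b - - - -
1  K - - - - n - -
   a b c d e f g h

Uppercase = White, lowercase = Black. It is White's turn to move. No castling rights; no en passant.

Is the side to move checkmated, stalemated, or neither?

White to move; white king on a1.
In check: no.
King squares — b1: attacked by Qb3; a2: attacked by Qb3; b2: attacked by Qb3.
Legal moves for White: none.
Not in check and no legal moves → stalemate.

stalemate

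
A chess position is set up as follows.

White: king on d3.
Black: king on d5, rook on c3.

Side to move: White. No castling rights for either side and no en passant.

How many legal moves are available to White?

3

White to move; king on d3.
In check: yes, from the black rook on c3.
Legal moves: Kxc3, Ke2, Kd2.
Count: 3.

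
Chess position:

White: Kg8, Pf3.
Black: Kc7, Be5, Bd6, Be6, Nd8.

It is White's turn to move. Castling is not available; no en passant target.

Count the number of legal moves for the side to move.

White to move; king on g8.
In check: yes, from the black bishop on e6.
Legal moves: Kh7.
Count: 1.

1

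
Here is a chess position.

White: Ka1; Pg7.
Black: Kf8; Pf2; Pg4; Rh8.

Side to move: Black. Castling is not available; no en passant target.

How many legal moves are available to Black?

5

Black to move; king on f8.
In check: yes, from the white pawn on g7.
Legal moves: Kg8, Ke8, Kxg7, Kf7, Ke7.
Count: 5.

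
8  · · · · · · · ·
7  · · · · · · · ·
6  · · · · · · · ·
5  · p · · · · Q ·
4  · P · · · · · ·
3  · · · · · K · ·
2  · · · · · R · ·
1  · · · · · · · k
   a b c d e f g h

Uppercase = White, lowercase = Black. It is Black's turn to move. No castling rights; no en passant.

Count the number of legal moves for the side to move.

0

Black to move; king on h1.
In check: no.
Legal moves: none.
Count: 0.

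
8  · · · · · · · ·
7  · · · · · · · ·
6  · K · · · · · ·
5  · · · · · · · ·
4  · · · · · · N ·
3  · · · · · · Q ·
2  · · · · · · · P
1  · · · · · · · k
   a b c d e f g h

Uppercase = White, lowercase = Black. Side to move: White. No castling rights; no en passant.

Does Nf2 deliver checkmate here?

After Nf2: black king on h1; in check: yes, from the white knight on f2.
King squares — g1: attacked by Qg3; g2: attacked by Qg3; h2: attacked by Qg3.
Black has no legal moves → checkmate.

yes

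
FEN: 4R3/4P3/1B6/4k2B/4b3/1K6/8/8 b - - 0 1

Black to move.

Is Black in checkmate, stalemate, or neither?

Black to move; black king on e5.
In check: no.
Legal moves for Black include: Kf6, Ke6, Kd6, Kf5, Kd5, Kf4, Ba8, Bh7, Bb7, Bg6, Bc6, Bf5, Bd5+, Bf3, Bd3, Bg2, Bc2+, Bh1, ... (list truncated; more exist).
Black has legal moves and is not in check → neither.

neither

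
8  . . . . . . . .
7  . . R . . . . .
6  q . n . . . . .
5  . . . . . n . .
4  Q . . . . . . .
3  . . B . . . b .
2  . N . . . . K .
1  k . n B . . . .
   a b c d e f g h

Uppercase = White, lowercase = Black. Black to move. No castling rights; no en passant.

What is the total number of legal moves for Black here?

3

Black to move; king on a1.
In check: yes, from the white queen on a4.
Legal moves: Kb1, Qxa4, Na2.
Count: 3.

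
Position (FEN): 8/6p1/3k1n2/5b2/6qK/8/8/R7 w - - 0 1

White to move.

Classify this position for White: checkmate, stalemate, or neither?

checkmate

White to move; white king on h4.
In check: yes, from the black queen on g4.
King squares — g3: attacked by Qg4; h3: attacked by Qg4; g4: attacked by Bf5; g5: attacked by Qg4; h5: attacked by Qg4.
Legal moves for White: none.
In check with no legal moves → checkmate.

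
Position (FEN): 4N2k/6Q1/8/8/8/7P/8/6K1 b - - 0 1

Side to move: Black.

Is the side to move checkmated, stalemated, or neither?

Black to move; black king on h8.
In check: yes, from the white queen on g7.
King squares — g7: attacked by Ne8; h7: attacked by Qg7; g8: attacked by Qg7.
Legal moves for Black: none.
In check with no legal moves → checkmate.

checkmate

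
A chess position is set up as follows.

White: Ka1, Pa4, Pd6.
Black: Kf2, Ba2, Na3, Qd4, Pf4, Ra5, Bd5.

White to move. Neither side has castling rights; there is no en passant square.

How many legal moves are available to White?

White to move; king on a1.
In check: yes, from the black queen on d4.
Legal moves: none.
Count: 0.

0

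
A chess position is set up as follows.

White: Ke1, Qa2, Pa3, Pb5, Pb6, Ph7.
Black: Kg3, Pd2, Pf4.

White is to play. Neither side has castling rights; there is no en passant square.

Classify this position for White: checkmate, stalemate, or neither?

neither

White to move; white king on e1.
In check: yes, from the black pawn on d2.
Legal moves for White: Ke2, Kxd2, Kf1, Kd1, Qxd2.
White is in check but has 5 legal moves → neither.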